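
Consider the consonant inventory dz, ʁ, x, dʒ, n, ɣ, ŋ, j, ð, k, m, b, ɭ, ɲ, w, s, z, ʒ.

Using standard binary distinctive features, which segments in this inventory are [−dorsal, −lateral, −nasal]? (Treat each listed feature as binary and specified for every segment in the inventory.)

dz, dʒ, ð, b, s, z, ʒ

Checking each segment against [−dorsal], [−lateral], [−nasal]: /dz/ (voiced alveolar affricate), /dʒ/ (voiced postalveolar affricate), /ð/ (voiced dental fricative), /b/ (voiced bilabial stop), /s/ (voiceless alveolar fricative), /z/ (voiced alveolar fricative), among others, satisfy every feature; every other segment in the inventory fails at least one.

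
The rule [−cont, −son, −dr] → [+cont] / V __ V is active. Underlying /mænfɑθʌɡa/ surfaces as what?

The only segment in the rule's environment that also matches [−cont, −son, −dr] is /ɡ/. Applying [+continuant] turns the voiced velar stop into /ɣ/ (voiced velar fricative), giving [mænfɑθʌɣa].

[mænfɑθʌɣa]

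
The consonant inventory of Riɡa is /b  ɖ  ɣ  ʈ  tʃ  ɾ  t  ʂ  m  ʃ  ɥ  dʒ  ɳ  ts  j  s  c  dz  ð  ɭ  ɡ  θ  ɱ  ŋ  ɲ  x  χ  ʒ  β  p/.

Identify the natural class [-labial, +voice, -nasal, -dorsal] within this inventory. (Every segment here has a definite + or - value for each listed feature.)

ɖ, ɾ, dʒ, dz, ð, ɭ, ʒ

Eliminate segments failing any feature: /b, m, ɥ, ɱ, β, p/ are [+labial]; /ɣ, j, ɡ/ are [+dorsal]; /ʈ, tʃ, t, ʂ, ʃ, ts, s, c, θ, x, χ/ are [-voice]; /ɳ, ŋ, ɲ/ are [+nasal]. The remaining /ɖ, ɾ, dʒ, dz, ð, ɭ, ʒ/ satisfy [-labial], [+voice], [-nasal], [-dorsal].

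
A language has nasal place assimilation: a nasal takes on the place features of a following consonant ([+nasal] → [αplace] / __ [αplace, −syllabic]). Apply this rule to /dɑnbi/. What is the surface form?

[dɑmbi]

/n/ sits before the [+labial] consonant /b/, so it takes on [+labial] and surfaces as /m/. The rest of the form is unaffected: [dɑmbi].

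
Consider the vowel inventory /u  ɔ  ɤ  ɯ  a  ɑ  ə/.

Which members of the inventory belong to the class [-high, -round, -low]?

Checking each segment against [-high], [-round], [-low]: /ɤ/ (mid back unrounded tense vowel), /ə/ (mid central vowel (schwa)) satisfy every feature; every other segment in the inventory fails at least one.

ɤ, ə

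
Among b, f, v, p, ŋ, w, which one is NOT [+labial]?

/f, v, p, w, b/ are all [+labial]; /ŋ/ (velar nasal) is [-labial].

ŋ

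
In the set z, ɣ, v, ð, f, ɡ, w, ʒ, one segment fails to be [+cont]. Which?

ɡ

/ɡ/ is the voiced velar stop, which is [−continuant]; the rest — /w, ð, z, v, f, ɣ, ʒ/ — are [+continuant].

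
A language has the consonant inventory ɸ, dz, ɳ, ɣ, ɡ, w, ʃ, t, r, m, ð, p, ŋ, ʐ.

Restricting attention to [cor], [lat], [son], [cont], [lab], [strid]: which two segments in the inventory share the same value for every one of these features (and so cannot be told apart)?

ʐ, ʃ

/ʐ/ (voiced retroflex fricative) and /ʃ/ (voiceless postalveolar fricative) are both [+coronal], [−lateral], [−sonorant], [+continuant], [−labial], [+strident], so none of the listed features separates them. (They do differ in [voice] and [distributed], which are not among the given features.) Every other pair in the inventory differs on at least one listed feature.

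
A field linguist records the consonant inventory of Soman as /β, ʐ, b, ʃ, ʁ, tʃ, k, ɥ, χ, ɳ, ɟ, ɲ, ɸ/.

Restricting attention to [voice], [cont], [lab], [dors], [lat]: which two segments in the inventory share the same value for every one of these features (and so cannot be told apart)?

/ɟ/ (voiced palatal stop) and /ɲ/ (palatal nasal) are both [+voice], [−continuant], [−labial], [+dorsal], [−lateral], so none of the listed features separates them. (They do differ in [sonorant] and [nasal], which are not among the given features.) Every other pair in the inventory differs on at least one listed feature.

ɟ, ɲ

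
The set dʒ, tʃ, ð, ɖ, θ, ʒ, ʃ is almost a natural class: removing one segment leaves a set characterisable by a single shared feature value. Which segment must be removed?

ɖ

/ð, θ, ʒ, tʃ, dʒ, ʃ/ are all [+distributed], but /ɖ/ (voiced retroflex stop) is [-distributed]. No other single segment can be removed to leave a set sharing one feature value that the removed segment lacks, so /ɖ/ is the odd one out.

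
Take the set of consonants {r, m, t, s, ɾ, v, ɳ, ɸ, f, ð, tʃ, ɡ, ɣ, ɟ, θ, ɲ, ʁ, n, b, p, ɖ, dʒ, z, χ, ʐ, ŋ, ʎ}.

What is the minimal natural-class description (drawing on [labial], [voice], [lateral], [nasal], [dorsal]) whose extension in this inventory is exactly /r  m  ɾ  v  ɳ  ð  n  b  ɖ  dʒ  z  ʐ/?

[+voice, -dorsal]

/r, m, ɾ, v, ɳ, ð, n, b, ɖ, dʒ, z, ʐ/ are all [+voice], [-dorsal], and no other segment in the inventory matches both values. Dropping any one of them over-generates: [-dorsal] alone would also admit /t, s, ɸ, f, …/; [+voice] alone would also admit /ɡ, ɣ, ɟ, ɲ, …/. No other single listed feature picks out exactly this set either, so fewer than two features will not do.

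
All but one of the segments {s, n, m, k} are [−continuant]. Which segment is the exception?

s

/s/ is the voiceless alveolar fricative, which is [+continuant]; the rest — /m, n, k/ — are [−continuant].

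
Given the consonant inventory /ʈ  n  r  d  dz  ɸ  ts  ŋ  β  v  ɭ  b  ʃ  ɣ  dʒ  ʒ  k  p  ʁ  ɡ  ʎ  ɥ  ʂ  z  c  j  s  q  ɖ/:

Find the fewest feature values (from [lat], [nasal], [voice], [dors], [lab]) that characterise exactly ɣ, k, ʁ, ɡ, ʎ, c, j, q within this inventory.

[-nasal, -lab, +dors]

Every target segment is [-nasal], [-labial], [+dorsal]; each remaining inventory member fails at least one of these. Each conjunct is needed — [-labial, +dorsal] alone would also admit /ŋ/; [-nasal, +dorsal] alone would also admit /ɥ/; [-nasal, -labial] alone would also admit /ʈ, r, d, dz, …/ — and no other combination of two listed features has exactly this extension, so three is the minimum.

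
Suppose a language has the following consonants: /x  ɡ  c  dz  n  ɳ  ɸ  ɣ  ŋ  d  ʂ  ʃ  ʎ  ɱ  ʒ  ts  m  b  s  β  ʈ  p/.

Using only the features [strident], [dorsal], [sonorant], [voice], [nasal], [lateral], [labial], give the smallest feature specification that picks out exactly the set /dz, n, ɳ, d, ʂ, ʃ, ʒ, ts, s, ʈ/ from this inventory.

The class [−labial], [−dorsal] has exactly /dz, n, ɳ, d, ʂ, ʃ, ʒ, ts, s, ʈ/ as its extension in this inventory. No smaller conjunction from the listed features achieves this: [−dorsal] alone would also admit /ɸ, ɱ, m, b, …/; [−labial] alone would also admit /x, ɡ, c, ɣ, …/; and checking the remaining single features turns up none with this extension.

[−labial, −dorsal]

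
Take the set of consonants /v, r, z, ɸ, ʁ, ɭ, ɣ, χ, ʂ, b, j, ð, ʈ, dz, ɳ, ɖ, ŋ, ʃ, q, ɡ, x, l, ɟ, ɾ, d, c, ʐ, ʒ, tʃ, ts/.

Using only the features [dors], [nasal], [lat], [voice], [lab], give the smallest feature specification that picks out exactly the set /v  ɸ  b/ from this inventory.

[+lab]

/v, ɸ, b/ are exactly the [+labial] segments in the inventory, so a single feature suffices.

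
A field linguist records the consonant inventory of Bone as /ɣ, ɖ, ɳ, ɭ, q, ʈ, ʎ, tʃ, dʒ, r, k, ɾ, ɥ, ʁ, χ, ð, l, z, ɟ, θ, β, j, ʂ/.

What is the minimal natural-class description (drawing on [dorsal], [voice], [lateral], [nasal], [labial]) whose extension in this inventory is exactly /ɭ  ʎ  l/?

[+lateral]

The target set is precisely the extension of [+lateral] in this inventory.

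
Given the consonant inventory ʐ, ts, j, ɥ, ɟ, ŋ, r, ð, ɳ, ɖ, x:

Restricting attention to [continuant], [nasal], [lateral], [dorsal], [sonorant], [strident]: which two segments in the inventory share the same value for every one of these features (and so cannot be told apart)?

/ɥ/ (labial-palatal glide) and /j/ (palatal glide) are both [+continuant], [−nasal], [−lateral], [+dorsal], [+sonorant], [−strident], so none of the listed features separates them. (They do differ in [labial] and [round], which are not among the given features.) Every other pair in the inventory differs on at least one listed feature.

ɥ, j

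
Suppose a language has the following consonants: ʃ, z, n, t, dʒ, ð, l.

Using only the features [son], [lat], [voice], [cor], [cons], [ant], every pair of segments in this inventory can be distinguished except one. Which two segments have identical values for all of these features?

Both /z/ and /ð/ are [−sonorant], [−lateral], [+voice], [+coronal], [+consonantal], [+anterior]. Since the list omits [strident] and [distributed] — which do distinguish the voiced alveolar fricative from the voiced dental fricative — this pair collapses; all other pairs remain distinct.

z, ð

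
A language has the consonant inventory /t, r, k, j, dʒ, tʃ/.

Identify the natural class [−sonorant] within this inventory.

The [−sonorant] segments here are /t, k, dʒ, tʃ/; the remaining /r, j/ are [+sonorant].

t, k, dʒ, tʃ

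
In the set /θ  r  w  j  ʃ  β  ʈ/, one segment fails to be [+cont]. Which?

ʈ

/ʃ, w, θ, β, r, j/ are all [+continuant]; /ʈ/ (voiceless retroflex stop) is [−continuant].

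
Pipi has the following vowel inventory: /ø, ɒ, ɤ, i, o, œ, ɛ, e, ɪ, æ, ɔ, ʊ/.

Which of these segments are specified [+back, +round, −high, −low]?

Eliminate segments failing any feature: /ø, i, œ, ɛ, e, ɪ, æ/ are [−back]; /ɒ/ is [+low]; /ɤ/ is [−round]; /ʊ/ is [+high]. The remaining /o, ɔ/ satisfy [+back], [+round], [−high], [−low].

o, ɔ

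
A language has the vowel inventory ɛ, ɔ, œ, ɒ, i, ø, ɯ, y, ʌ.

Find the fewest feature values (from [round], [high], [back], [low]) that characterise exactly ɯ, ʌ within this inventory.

[+back, -round]

The class [+back], [-round] has exactly /ɯ, ʌ/ as its extension in this inventory. No smaller conjunction from the listed features achieves this: [-round] alone would also admit /ɛ, i/; [+back] alone would also admit /ɔ, ɒ/; and checking the remaining single features turns up none with this extension.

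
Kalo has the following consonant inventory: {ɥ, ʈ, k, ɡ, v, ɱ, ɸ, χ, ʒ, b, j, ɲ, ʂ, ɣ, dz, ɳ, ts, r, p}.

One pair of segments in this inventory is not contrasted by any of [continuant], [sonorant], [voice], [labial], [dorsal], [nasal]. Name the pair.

ts, ʈ

/ts/ (voiceless alveolar affricate) and /ʈ/ (voiceless retroflex stop) are both [−continuant], [−sonorant], [−voice], [−labial], [−dorsal], [−nasal], so none of the listed features separates them. (They do differ in [strident], [delayed release] and [anterior], which are not among the given features.) Every other pair in the inventory differs on at least one listed feature.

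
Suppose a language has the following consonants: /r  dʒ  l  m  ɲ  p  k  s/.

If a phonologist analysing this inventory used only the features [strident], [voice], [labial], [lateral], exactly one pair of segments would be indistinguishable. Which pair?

Both /r/ and /ɲ/ are [-strident], [+voice], [-labial], [-lateral]. Since the list omits [nasal], [continuant] and [dorsal] — which do distinguish the alveolar trill from the palatal nasal — this pair collapses; all other pairs remain distinct.

r, ɲ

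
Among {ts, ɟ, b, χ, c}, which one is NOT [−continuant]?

Every segment except /χ/ is [−continuant]. /χ/ (voiceless uvular fricative) is [+continuant], so it is the exception.

χ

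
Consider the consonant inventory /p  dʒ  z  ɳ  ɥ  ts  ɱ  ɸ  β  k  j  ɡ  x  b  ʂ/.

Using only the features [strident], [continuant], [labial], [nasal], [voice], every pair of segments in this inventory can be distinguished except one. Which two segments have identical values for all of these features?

β, ɥ

On the given features, /β/ and /ɥ/ have an identical profile: [−strident], [+continuant], [+labial], [−nasal], [+voice]. No other two segments in the inventory coincide on all 5 features. (They do differ in [sonorant], [round] and [dorsal], which are not among the given features.)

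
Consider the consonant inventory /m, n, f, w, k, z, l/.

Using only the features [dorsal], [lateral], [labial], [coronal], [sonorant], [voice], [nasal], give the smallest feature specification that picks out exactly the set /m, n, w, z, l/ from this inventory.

[+voice]

/m, n, w, z, l/ are exactly the [+voice] segments in the inventory, so a single feature suffices.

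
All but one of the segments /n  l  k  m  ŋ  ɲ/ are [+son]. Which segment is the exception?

k

Every segment except /k/ is [+sonorant]. /k/ (voiceless velar stop) is [−sonorant], so it is the exception.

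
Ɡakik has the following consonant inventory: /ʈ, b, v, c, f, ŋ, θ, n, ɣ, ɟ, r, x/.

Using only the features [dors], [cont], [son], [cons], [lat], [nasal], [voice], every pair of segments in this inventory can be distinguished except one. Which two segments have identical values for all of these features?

/f/ (voiceless labiodental fricative) and /θ/ (voiceless dental fricative) are both [-dorsal], [+continuant], [-sonorant], [+consonantal], [-lateral], [-nasal], [-voice], so none of the listed features separates them. (They do differ in [labial] and [coronal], which are not among the given features.) Every other pair in the inventory differs on at least one listed feature.

f, θ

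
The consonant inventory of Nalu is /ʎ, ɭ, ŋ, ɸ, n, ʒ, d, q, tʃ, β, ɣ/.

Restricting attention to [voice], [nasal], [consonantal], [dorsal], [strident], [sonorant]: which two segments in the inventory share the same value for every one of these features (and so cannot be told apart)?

β, d

On the given features, /β/ and /d/ have an identical profile: [+voice], [-nasal], [+consonantal], [-dorsal], [-strident], [-sonorant]. No other two segments in the inventory coincide on all 6 features. (They do differ in [continuant], [labial] and [coronal], which are not among the given features.)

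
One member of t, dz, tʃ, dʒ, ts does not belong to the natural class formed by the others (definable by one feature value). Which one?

t

The remaining segments after removing /t/ share [+delayed release]; /t/ (voiceless alveolar stop) is [−delayed release]. For every other candidate removal, the leftover set fails to share any single feature value that the removed segment lacks.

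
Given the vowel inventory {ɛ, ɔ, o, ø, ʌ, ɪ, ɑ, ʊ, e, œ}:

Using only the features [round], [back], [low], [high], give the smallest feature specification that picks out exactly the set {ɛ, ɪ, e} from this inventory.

[−back, −round]

/ɛ, ɪ, e/ are all [−back], [−round], and no other segment in the inventory matches both values. Dropping any one of them over-generates: [−round] alone would also admit /ʌ, ɑ/; [−back] alone would also admit /ø, œ/. No other single listed feature picks out exactly this set either, so fewer than two features will not do.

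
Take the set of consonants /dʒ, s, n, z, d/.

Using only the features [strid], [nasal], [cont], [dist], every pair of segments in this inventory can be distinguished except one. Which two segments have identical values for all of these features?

Both /s/ and /z/ are [+strident], [-nasal], [+continuant], [-distributed]. Since the list omits [voice] — which does distinguish the voiceless alveolar fricative from the voiced alveolar fricative — this pair collapses; all other pairs remain distinct.

s, z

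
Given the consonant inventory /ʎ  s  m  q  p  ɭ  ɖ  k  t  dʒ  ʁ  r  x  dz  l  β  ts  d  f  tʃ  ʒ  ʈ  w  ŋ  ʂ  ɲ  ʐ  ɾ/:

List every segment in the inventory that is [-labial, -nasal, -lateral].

Checking each segment against [-labial], [-nasal], [-lateral]: /s/ (voiceless alveolar fricative), /q/ (voiceless uvular stop), /ɖ/ (voiced retroflex stop), /k/ (voiceless velar stop), /t/ (voiceless alveolar stop), /dʒ/ (voiced postalveolar affricate), among others, satisfy every feature; every other segment in the inventory fails at least one.

s, q, ɖ, k, t, dʒ, ʁ, r, x, dz, ts, d, tʃ, ʒ, ʈ, ʂ, ʐ, ɾ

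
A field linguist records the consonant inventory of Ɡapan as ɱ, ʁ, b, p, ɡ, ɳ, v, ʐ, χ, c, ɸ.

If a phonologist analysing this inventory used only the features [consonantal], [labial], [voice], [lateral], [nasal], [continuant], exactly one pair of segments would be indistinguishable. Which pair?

ʐ, ʁ

/ʐ/ (voiced retroflex fricative) and /ʁ/ (voiced uvular fricative) are both [+consonantal], [−labial], [+voice], [−lateral], [−nasal], [+continuant], so none of the listed features separates them. (They do differ in [coronal] and [dorsal], which are not among the given features.) Every other pair in the inventory differs on at least one listed feature.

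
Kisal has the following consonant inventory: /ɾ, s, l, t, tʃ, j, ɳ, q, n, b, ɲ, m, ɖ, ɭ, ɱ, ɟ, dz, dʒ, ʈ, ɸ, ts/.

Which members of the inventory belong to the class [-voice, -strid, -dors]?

Eliminate segments failing any feature: /ɾ, l, j, ɳ, n, b, ɲ, m, ɖ, ɭ, ɱ, ɟ, dz, dʒ/ are [+voice]; /s, tʃ, ts/ are [+strident]; /q/ is [+dorsal]. The remaining /t, ʈ, ɸ/ satisfy [-voice], [-strident], [-dorsal].

t, ʈ, ɸ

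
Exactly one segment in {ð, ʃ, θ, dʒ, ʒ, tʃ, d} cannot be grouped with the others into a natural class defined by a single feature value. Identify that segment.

[distributed] groups all but one: /ð, ʒ, tʃ, dʒ, θ, ʃ/ share [+distributed] while /d/ (voiced alveolar stop) alone is [−distributed]. Removing any other segment would not leave a single-feature class that excludes it.

d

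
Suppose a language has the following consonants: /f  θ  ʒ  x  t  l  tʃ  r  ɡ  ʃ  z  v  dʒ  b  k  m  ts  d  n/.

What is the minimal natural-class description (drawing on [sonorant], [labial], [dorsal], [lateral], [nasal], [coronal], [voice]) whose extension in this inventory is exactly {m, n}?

/m, n/ are exactly the [+nasal] segments in the inventory, so a single feature suffices.

[+nasal]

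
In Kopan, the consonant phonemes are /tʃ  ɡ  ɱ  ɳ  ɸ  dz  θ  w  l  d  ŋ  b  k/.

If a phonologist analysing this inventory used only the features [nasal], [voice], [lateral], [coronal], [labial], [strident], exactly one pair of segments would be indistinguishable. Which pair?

On the given features, /w/ and /b/ have an identical profile: [−nasal], [+voice], [−lateral], [−coronal], [+labial], [−strident]. No other two segments in the inventory coincide on all 6 features. (They do differ in [sonorant], [continuant], [round] and [dorsal], which are not among the given features.)

w, b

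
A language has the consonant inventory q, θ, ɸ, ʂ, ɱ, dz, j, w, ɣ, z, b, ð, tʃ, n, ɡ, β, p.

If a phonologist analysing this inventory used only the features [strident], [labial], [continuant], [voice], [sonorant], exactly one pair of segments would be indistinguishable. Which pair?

/ɣ/ (voiced velar fricative) and /ð/ (voiced dental fricative) are both [−strident], [−labial], [+continuant], [+voice], [−sonorant], so none of the listed features separates them. (They do differ in [coronal] and [dorsal], which are not among the given features.) Every other pair in the inventory differs on at least one listed feature.

ɣ, ð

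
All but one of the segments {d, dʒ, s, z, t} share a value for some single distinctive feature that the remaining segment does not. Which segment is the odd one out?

dʒ

The remaining segments after removing /dʒ/ share [−distributed]; /dʒ/ (voiced postalveolar affricate) is [+distributed]. For every other candidate removal, the leftover set fails to share any single feature value that the removed segment lacks.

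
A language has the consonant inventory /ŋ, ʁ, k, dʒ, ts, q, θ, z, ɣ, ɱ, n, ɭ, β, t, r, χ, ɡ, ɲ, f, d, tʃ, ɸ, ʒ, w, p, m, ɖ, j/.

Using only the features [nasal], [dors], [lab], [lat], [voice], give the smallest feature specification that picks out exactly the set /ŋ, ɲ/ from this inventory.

Every target segment is [+nasal], [+dorsal]; each remaining inventory member fails at least one of these. Each conjunct is needed — [+dorsal] alone would also admit /ʁ, k, q, ɣ, …/; [+nasal] alone would also admit /ɱ, n, m/ — and no other single listed feature has exactly this extension, so two is the minimum.

[+nasal, +dors]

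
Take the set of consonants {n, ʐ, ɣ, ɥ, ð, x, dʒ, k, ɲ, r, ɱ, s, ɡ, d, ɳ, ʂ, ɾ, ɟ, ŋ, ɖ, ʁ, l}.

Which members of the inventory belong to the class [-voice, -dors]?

s, ʂ

Eliminate segments failing any feature: /n, ʐ, ɣ, ɥ, ð, dʒ, ɲ, r, ɱ, ɡ, d, ɳ, ɾ, ɟ, ŋ, ɖ, ʁ, l/ are [+voice]; /x, k/ are [+dorsal]. The remaining /s, ʂ/ satisfy [-voice], [-dorsal].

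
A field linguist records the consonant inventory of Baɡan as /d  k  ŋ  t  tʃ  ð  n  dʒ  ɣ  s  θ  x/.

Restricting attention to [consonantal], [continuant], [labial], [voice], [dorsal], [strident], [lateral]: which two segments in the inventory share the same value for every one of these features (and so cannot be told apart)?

Both /n/ and /d/ are [+consonantal], [-continuant], [-labial], [+voice], [-dorsal], [-strident], [-lateral]. Since the list omits [sonorant] and [nasal] — which do distinguish the alveolar nasal from the voiced alveolar stop — this pair collapses; all other pairs remain distinct.

n, d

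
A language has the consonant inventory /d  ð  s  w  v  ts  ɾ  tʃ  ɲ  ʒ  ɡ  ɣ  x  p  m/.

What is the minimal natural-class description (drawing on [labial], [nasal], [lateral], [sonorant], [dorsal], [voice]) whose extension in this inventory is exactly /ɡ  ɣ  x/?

Every target segment is [−sonorant], [+dorsal]; each remaining inventory member fails at least one of these. Each conjunct is needed — [+dorsal] alone would also admit /w, ɲ/; [−sonorant] alone would also admit /d, ð, s, v, …/ — and no other single listed feature has exactly this extension, so two is the minimum.

[−sonorant, +dorsal]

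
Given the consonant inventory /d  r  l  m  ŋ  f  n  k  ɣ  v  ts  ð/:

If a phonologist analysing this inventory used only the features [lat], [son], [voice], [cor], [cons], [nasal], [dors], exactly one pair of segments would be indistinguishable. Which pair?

d, ð

On the given features, /d/ and /ð/ have an identical profile: [-lateral], [-sonorant], [+voice], [+coronal], [+consonantal], [-nasal], [-dorsal]. No other two segments in the inventory coincide on all 7 features. (They do differ in [continuant] and [distributed], which are not among the given features.)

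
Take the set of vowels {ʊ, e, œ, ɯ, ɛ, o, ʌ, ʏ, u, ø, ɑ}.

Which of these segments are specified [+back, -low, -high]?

o, ʌ

Checking each segment against [+back], [-low], [-high]: /o/ (mid back rounded tense vowel), /ʌ/ (mid back unrounded lax vowel) satisfy every feature; every other segment in the inventory fails at least one.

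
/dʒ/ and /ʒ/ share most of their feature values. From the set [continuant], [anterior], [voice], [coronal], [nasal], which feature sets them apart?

[continuant]

/dʒ/ (voiced postalveolar affricate) and /ʒ/ (voiced postalveolar fricative) agree on [-anterior], [+voice], [+coronal], [-nasal]. They differ on [continuant] (/dʒ/ [-], /ʒ/ [+]).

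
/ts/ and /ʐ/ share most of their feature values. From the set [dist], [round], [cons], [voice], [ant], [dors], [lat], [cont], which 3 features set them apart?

[voice], [continuant], [anterior]

/ts/ (voiceless alveolar affricate) and /ʐ/ (voiced retroflex fricative) agree on [-distributed], [-round], [+consonantal], [-dorsal], [-lateral]. They differ on [voice] (/ts/ [-], /ʐ/ [+]), [continuant] (/ts/ [-], /ʐ/ [+]), [anterior] (/ts/ [+], /ʐ/ [-]).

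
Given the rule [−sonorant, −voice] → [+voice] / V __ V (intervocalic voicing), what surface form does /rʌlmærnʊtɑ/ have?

Only /t/ occurs between two vowels (/ʊ/ __ /ɑ/) and matches the structural description. It is a voiceless alveolar stop, so [−sonorant, −voice] holds; changing it to [+voice] with all other features held fixed yields /d/ (voiced alveolar stop). No other segment meets both the structural description and the environment, so the output is [rʌlmærnʊdɑ].

[rʌlmærnʊdɑ]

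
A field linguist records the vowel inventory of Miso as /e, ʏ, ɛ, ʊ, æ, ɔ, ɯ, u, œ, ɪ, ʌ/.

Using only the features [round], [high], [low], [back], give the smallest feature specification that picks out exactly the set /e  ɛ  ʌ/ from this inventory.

[−high, −low, −round]

The class [−high], [−low], [−round] has exactly /e, ɛ, ʌ/ as its extension in this inventory. No smaller conjunction from the listed features achieves this: [−low, −round] alone would also admit /ɯ, ɪ/; [−high, −round] alone would also admit /æ/; [−high, −low] alone would also admit /ɔ, œ/; and checking the remaining two-feature bundles turns up none with this extension.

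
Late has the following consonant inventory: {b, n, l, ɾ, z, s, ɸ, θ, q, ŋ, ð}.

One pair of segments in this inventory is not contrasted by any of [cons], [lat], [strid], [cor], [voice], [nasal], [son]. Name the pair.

ɸ, q

On the given features, /ɸ/ and /q/ have an identical profile: [+consonantal], [-lateral], [-strident], [-coronal], [-voice], [-nasal], [-sonorant]. No other two segments in the inventory coincide on all 7 features. (They do differ in [continuant], [labial] and [dorsal], which are not among the given features.)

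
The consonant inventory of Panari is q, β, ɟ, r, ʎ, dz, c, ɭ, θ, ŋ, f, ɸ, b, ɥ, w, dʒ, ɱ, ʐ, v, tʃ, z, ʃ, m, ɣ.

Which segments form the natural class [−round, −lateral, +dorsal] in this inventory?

Checking each segment against [−round], [−lateral], [+dorsal]: /q/ (voiceless uvular stop), /ɟ/ (voiced palatal stop), /c/ (voiceless palatal stop), /ŋ/ (velar nasal), /ɣ/ (voiced velar fricative) satisfy every feature; every other segment in the inventory fails at least one.

q, ɟ, c, ŋ, ɣ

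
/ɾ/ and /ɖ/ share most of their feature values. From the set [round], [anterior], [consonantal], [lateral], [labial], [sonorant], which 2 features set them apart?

The two segments share [-round], [+consonantal], [-lateral], [-labial]. The only features from the list on which they differ: /ɾ/ is [+sonorant] while /ɖ/ is [-sonorant]; /ɾ/ is [+anterior] while /ɖ/ is [-anterior].

[sonorant], [anterior]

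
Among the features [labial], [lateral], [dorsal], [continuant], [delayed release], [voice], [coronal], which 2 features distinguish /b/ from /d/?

The two segments share [−lateral], [−dorsal], [−continuant], [−delayed release], [+voice]. The only features from the list on which they differ: /b/ is [+labial] while /d/ is [−labial]; /b/ is [−coronal] while /d/ is [+coronal].

[labial], [coronal]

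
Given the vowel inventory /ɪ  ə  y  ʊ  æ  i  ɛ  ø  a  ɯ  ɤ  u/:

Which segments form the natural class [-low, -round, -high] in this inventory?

ə, ɛ, ɤ

The [-low] segments are /ɪ, ə, y, ʊ, i, ɛ, ø, ɯ, ɤ, u/.
Within that set, [-round] gives /ɪ, ə, i, ɛ, ɯ, ɤ/.
Then [-high] leaves /ə, ɛ, ɤ/.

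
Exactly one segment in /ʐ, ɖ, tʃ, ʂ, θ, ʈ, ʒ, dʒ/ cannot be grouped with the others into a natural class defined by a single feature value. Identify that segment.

θ

[anterior] groups all but one: /ʐ, ɖ, tʃ, ʒ, dʒ, ʈ, ʂ/ share [−anterior] while /θ/ (voiceless dental fricative) alone is [+anterior]. Removing any other segment would not leave a single-feature class that excludes it.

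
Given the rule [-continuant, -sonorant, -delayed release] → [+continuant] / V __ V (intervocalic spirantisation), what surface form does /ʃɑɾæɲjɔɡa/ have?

Only /ɡ/ occurs between two vowels (/ɔ/ __ /a/) and matches the structural description. It is a voiced velar stop, so [-continuant, -sonorant, -delayed release] holds; changing it to [+continuant] with all other features held fixed yields /ɣ/ (voiced velar fricative). No other segment meets both the structural description and the environment, so the output is [ʃɑɾæɲjɔɣa].

[ʃɑɾæɲjɔɣa]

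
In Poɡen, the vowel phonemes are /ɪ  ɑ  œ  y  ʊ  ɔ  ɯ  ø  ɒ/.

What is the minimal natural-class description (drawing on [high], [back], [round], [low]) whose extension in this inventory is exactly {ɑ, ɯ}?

[+back, -round]

/ɑ, ɯ/ are all [+back], [-round], and no other segment in the inventory matches both values. Dropping any one of them over-generates: [-round] alone would also admit /ɪ/; [+back] alone would also admit /ʊ, ɔ, ɒ/. No other single listed feature picks out exactly this set either, so fewer than two features will not do.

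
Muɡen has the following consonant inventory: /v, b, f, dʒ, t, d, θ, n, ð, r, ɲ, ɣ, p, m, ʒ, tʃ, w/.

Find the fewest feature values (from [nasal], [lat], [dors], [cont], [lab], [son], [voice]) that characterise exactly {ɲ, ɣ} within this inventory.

Every target segment is [−labial], [+dorsal]; each remaining inventory member fails at least one of these. Each conjunct is needed — [+dorsal] alone would also admit /w/; [−labial] alone would also admit /dʒ, t, d, θ, …/ — and no other single listed feature has exactly this extension, so two is the minimum.

[−lab, +dors]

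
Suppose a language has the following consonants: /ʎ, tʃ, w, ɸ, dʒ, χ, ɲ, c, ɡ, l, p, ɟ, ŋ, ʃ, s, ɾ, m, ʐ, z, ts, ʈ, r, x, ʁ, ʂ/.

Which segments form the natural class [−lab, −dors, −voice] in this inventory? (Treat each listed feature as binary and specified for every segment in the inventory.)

tʃ, ʃ, s, ts, ʈ, ʂ

Checking each segment against [−labial], [−dorsal], [−voice]: /tʃ/ (voiceless postalveolar affricate), /ʃ/ (voiceless postalveolar fricative), /s/ (voiceless alveolar fricative), /ts/ (voiceless alveolar affricate), /ʈ/ (voiceless retroflex stop), /ʂ/ (voiceless retroflex fricative) satisfy every feature; every other segment in the inventory fails at least one.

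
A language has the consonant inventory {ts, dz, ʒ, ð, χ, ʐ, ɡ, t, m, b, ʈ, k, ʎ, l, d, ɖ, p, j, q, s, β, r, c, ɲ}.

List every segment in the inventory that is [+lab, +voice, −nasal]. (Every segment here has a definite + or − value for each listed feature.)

b, β

Checking each segment against [+labial], [+voice], [−nasal]: /b/ (voiced bilabial stop), /β/ (voiced bilabial fricative) satisfy every feature; every other segment in the inventory fails at least one.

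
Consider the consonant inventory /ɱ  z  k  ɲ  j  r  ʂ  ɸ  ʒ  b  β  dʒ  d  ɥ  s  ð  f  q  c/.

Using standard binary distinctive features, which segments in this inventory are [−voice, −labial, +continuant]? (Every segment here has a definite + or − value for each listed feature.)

ʂ, s

Checking each segment against [−voice], [−labial], [+continuant]: /ʂ/ (voiceless retroflex fricative), /s/ (voiceless alveolar fricative) satisfy every feature; every other segment in the inventory fails at least one.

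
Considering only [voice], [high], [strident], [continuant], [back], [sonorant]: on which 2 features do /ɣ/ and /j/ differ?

/ɣ/ is the voiced velar fricative and /j/ is the palatal glide. Both are [+voice], [+high], [−strident], [+continuant]. /ɣ/ is [−sonorant] while /j/ is [+sonorant]; /ɣ/ is [+back] while /j/ is [−back], so the distinguishing features are [sonorant], [back].

[sonorant], [back]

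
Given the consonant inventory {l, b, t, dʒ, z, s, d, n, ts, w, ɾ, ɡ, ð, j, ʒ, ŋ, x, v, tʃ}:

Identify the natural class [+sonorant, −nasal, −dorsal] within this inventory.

l, ɾ

Eliminate segments failing any feature: /b, t, dʒ, z, s, d, ts, ɡ, ð, ʒ, x, v, tʃ/ are [−sonorant]; /n, ŋ/ are [+nasal]; /w, j/ are [+dorsal]. The remaining /l, ɾ/ satisfy [+sonorant], [−nasal], [−dorsal].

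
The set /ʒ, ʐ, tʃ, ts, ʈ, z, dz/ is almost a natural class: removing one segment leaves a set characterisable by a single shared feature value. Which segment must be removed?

The remaining segments after removing /ʈ/ share [+strident]; /ʈ/ (voiceless retroflex stop) is [−strident]. For every other candidate removal, the leftover set fails to share any single feature value that the removed segment lacks.

ʈ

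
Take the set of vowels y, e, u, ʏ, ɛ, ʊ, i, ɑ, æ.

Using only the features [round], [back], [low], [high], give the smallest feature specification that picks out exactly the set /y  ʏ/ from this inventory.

[−back, +round]

/y, ʏ/ are all [−back], [+round], and no other segment in the inventory matches both values. Dropping any one of them over-generates: [+round] alone would also admit /u, ʊ/; [−back] alone would also admit /e, ɛ, i, æ/. No other single listed feature picks out exactly this set either, so fewer than two features will not do.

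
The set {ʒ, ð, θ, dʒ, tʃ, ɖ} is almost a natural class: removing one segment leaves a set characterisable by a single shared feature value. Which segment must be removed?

ɖ

/ʒ, ð, tʃ, dʒ, θ/ are all [+distributed], but /ɖ/ (voiced retroflex stop) is [−distributed]. No other single segment can be removed to leave a set sharing one feature value that the removed segment lacks, so /ɖ/ is the odd one out.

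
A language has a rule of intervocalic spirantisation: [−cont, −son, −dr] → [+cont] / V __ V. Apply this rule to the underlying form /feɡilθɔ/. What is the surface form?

Only /ɡ/ occurs between two vowels (/e/ __ /i/) and matches the structural description. It is a voiced velar stop, so [−cont, −son, −dr] holds; changing it to [+continuant] with all other features held fixed yields /ɣ/ (voiced velar fricative). No other segment meets both the structural description and the environment, so the output is [feɣilθɔ].

[feɣilθɔ]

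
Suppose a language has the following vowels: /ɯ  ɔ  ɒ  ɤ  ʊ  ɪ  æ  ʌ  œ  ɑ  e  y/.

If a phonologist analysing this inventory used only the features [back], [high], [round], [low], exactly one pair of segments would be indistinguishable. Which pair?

Both /ʌ/ and /ɤ/ are [+back], [-high], [-round], [-low]. Since the list omits [tense] — which does distinguish the mid back unrounded lax vowel from the mid back unrounded tense vowel — this pair collapses; all other pairs remain distinct.

ʌ, ɤ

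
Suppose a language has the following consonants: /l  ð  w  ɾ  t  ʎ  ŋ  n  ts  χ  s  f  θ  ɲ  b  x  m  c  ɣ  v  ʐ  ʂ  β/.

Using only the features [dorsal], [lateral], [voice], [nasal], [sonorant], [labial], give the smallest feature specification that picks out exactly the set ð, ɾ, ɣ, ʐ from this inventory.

[+voice, −nasal, −lateral, −labial]

Every target segment is [+voice], [−nasal], [−lateral], [−labial]; each remaining inventory member fails at least one of these. Each conjunct is needed — [−nasal, −lateral, −labial] alone would also admit /t, ts, χ, s, …/; [+voice, −lateral, −labial] alone would also admit /ŋ, n, ɲ/; [+voice, −nasal, −labial] alone would also admit /l, ʎ/; [+voice, −nasal, −lateral] alone would also admit /w, b, v, β/ — and no other combination of three listed features has exactly this extension, so four is the minimum.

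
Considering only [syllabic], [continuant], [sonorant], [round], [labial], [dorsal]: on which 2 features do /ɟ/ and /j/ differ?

[sonorant], [continuant]

/ɟ/ is the voiced palatal stop and /j/ is the palatal glide. Both are [−syllabic], [−round], [−labial], [+dorsal]. /ɟ/ is [−sonorant] while /j/ is [+sonorant]; /ɟ/ is [−continuant] while /j/ is [+continuant], so the distinguishing features are [sonorant], [continuant].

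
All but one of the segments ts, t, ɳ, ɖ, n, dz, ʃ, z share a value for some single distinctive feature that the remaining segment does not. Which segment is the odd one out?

ʃ

/ts, n, z, ɳ, ɖ, dz, t/ are all [−distributed], but /ʃ/ (voiceless postalveolar fricative) is [+distributed]. No other single segment can be removed to leave a set sharing one feature value that the removed segment lacks, so /ʃ/ is the odd one out.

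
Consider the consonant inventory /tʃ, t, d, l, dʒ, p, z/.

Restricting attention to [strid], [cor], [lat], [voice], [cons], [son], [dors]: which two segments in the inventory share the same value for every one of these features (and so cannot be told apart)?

On the given features, /z/ and /dʒ/ have an identical profile: [+strident], [+coronal], [−lateral], [+voice], [+consonantal], [−sonorant], [−dorsal]. No other two segments in the inventory coincide on all 7 features. (They do differ in [continuant], [anterior] and [distributed], which are not among the given features.)

z, dʒ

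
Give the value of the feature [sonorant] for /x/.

As the voiceless velar fricative, /x/ is [−sonorant].

[−sonorant]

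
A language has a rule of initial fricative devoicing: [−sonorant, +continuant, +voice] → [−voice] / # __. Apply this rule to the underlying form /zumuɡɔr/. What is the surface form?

/z/ satisfies [−sonorant, +continuant, +voice] and sits in # __. The [−voice] counterpart of the voiced alveolar fricative is /s/. Other segments in /zumuɡɔr/ either fail the structural description or are not in the environment, so the surface form is [sumuɡɔr].

[sumuɡɔr]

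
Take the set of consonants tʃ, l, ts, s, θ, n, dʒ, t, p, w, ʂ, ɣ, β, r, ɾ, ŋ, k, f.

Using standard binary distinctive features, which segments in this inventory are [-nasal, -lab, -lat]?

tʃ, ts, s, θ, dʒ, t, ʂ, ɣ, r, ɾ, k

Eliminate segments failing any feature: /l/ is [+lateral]; /n, ŋ/ are [+nasal]; /p, w, β, f/ are [+labial]. The remaining /tʃ, ts, s, θ, dʒ, t, ʂ, ɣ, r, ɾ, k/ satisfy [-nasal], [-labial], [-lateral].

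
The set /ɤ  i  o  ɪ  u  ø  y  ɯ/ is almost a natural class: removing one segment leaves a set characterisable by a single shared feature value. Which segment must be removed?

The remaining segments after removing /ɪ/ share [+tense]; /ɪ/ (high front unrounded lax vowel) is [-tense]. For every other candidate removal, the leftover set fails to share any single feature value that the removed segment lacks.

ɪ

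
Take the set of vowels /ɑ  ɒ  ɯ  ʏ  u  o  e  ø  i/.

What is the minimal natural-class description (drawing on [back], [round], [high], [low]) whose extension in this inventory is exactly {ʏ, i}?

The class [+high], [-back] has exactly /ʏ, i/ as its extension in this inventory. No smaller conjunction from the listed features achieves this: [-back] alone would also admit /e, ø/; [+high] alone would also admit /ɯ, u/; and checking the remaining single features turns up none with this extension.

[+high, -back]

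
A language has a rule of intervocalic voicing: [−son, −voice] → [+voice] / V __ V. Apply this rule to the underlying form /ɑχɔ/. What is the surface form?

The only segment in the rule's environment that also matches [−son, −voice] is /χ/. Applying [+voice] turns the voiceless uvular fricative into /ʁ/ (voiced uvular fricative), giving [ɑʁɔ].

[ɑʁɔ]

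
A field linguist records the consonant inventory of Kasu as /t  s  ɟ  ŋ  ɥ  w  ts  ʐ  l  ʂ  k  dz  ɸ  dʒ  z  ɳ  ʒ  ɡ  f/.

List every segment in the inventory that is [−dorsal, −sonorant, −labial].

t, s, ts, ʐ, ʂ, dz, dʒ, z, ʒ

Checking each segment against [−dorsal], [−sonorant], [−labial]: /t/ (voiceless alveolar stop), /s/ (voiceless alveolar fricative), /ts/ (voiceless alveolar affricate), /ʐ/ (voiced retroflex fricative), /ʂ/ (voiceless retroflex fricative), /dz/ (voiced alveolar affricate), among others, satisfy every feature; every other segment in the inventory fails at least one.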